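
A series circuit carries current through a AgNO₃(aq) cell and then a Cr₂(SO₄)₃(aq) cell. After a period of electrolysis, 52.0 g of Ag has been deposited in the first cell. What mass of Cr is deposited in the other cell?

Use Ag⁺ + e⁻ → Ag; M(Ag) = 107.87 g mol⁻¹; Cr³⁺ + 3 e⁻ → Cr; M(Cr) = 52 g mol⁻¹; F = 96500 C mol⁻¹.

8.36 g

n(Ag) = 52.0 / 107.87 = 0.4821 mol.
Since Ag⁺ + e⁻ → Ag, n(e⁻) passed = 1 × 0.4821 = 0.4821 mol.
Cells in series carry the same charge, so the same 0.4821 mol of electrons passes through cell 2.
Cr³⁺ + 3 e⁻ → Cr, so n(Cr) = 0.4821 / 3 = 0.1607 mol.
m(Cr) = 0.1607 × 52 = 8.36 g.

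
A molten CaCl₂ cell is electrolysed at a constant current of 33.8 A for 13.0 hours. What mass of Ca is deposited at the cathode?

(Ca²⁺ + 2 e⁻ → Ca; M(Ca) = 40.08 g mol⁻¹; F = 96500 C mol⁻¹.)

328 g

Q = I·t = 33.80 A × 46800 s = 1582000 C.
n(e⁻) = Q/F = 1582000 / 96500 = 16.39 mol.
Ca²⁺ + 2 e⁻ → Ca, so n(Ca) = n(e⁻)/2 = 8.196 mol.
m = n·M = 8.196 × 40.08 = 328 g.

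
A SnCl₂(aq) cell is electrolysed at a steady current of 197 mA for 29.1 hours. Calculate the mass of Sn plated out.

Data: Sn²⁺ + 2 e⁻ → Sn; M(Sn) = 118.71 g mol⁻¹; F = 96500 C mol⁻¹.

12.7 g

Q = I·t = 0.1970 A × 104760 s = 20640 C.
n(e⁻) = Q/F = 20640 / 96500 = 0.2139 mol.
Sn²⁺ + 2 e⁻ → Sn, so n(Sn) = n(e⁻)/2 = 0.1069 mol.
m = n·M = 0.1069 × 118.71 = 12.7 g.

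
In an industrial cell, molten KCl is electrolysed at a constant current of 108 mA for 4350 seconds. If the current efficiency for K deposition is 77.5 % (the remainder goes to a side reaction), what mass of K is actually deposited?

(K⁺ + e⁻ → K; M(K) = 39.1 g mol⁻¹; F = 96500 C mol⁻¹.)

0.148 g

Q = I·t = 0.1080 × 4350.0 = 469.8 C.
n(e⁻) = 469.8/96500 = 0.004868 mol; theoretically n(K) = 0.004868/1 = 0.004868 mol, m_theo = 0.1904 g.
At 77.5 % efficiency, m_actual = 0.775 × 0.1904 = 0.148 g.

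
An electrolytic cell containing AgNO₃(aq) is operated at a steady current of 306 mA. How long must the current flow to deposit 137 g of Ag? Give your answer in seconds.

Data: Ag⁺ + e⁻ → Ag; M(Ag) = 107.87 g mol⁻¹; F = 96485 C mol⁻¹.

4.00 × 10⁵ s

n(Ag) = m/M = 137 / 107.87 = 1.270 mol.
Each Ag atom requires 1 electron, so n(e⁻) = 1 × 1.270 = 1.270 mol.
Q = n(e⁻)·F = 1.270 × 96485 = 122500 C.
t = Q/I = 122500 / 0.3060 A = 400500 s.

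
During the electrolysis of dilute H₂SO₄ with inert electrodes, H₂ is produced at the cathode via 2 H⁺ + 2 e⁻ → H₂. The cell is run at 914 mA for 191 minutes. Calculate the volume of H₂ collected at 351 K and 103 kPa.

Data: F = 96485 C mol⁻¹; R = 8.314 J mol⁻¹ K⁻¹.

Q = I·t = 0.9140 A × 11460 s = 10470 C.
n(e⁻) = Q/F = 10470 / 96485 = 0.1086 mol.
2 electrons are transferred per H₂ molecule, so n(H₂) = 0.1086 / 2 = 0.05428 mol.
V = nRT/P = (0.05428 × 8.314 × 351) / (103 × 10³ Pa) = 0.00154 m³ = 1.54 L.

1.54 L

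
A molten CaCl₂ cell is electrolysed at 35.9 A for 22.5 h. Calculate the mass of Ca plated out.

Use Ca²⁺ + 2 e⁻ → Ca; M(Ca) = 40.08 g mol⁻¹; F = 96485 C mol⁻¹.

Q = I·t = 35.90 A × 81000 s = 2908000 C.
n(e⁻) = Q/F = 2908000 / 96485 = 30.14 mol.
Ca²⁺ + 2 e⁻ → Ca, so n(Ca) = n(e⁻)/2 = 15.07 mol.
m = n·M = 15.07 × 40.08 = 604 g.

604 g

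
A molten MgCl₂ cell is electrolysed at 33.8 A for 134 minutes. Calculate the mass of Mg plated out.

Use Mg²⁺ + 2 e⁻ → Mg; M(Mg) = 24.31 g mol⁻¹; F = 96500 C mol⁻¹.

34.2 g

Q = I·t = 33.80 A × 8040.0 s = 271800 C.
n(e⁻) = Q/F = 271800 / 96500 = 2.816 mol.
Mg²⁺ + 2 e⁻ → Mg, so n(Mg) = n(e⁻)/2 = 1.408 mol.
m = n·M = 1.408 × 24.31 = 34.2 g.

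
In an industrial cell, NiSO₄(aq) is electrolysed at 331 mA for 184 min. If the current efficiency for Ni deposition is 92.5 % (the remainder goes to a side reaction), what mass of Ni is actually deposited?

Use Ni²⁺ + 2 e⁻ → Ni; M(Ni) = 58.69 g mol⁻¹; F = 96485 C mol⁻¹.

1.03 g

Q = I·t = 0.3310 × 11040 = 3654 C.
n(e⁻) = 3654/96485 = 0.03787 mol; theoretically n(Ni) = 0.03787/2 = 0.01894 mol, m_theo = 1.111 g.
At 92.5 % efficiency, m_actual = 0.925 × 1.111 = 1.03 g.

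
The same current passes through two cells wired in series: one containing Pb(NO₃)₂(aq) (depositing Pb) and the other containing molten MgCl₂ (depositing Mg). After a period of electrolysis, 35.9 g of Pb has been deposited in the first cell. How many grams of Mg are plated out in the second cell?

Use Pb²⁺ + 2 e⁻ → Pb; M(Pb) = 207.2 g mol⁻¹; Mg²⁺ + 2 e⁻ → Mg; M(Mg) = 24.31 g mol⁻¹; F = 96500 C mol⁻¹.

n(Pb) = 35.9 / 207.2 = 0.1733 mol.
Since Pb²⁺ + 2 e⁻ → Pb, n(e⁻) passed = 2 × 0.1733 = 0.3465 mol.
Cells in series carry the same charge, so the same 0.3465 mol of electrons passes through cell 2.
Mg²⁺ + 2 e⁻ → Mg, so n(Mg) = 0.3465 / 2 = 0.1733 mol.
m(Mg) = 0.1733 × 24.31 = 4.21 g.

4.21 g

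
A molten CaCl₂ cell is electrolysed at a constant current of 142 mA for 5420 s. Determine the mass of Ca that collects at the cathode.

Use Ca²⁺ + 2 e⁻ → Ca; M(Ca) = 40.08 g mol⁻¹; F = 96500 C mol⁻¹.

Q = I·t = 0.1420 A × 5420.0 s = 769.6 C.
n(e⁻) = Q/F = 769.6 / 96500 = 0.007976 mol.
Ca²⁺ + 2 e⁻ → Ca, so n(Ca) = n(e⁻)/2 = 0.003988 mol.
m = n·M = 0.003988 × 40.08 = 0.160 g.

0.160 g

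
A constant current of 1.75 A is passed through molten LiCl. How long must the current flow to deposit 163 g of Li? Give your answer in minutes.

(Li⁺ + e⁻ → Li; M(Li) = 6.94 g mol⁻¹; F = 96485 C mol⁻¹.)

21600 min

n(Li) = m/M = 163 / 6.94 = 23.49 mol.
Each Li atom requires 1 electron, so n(e⁻) = 1 × 23.49 = 23.49 mol.
Q = n(e⁻)·F = 23.49 × 96485 = 2266000 C.
t = Q/I = 2266000 / 1.750 A = 1295000 s = 21600 min.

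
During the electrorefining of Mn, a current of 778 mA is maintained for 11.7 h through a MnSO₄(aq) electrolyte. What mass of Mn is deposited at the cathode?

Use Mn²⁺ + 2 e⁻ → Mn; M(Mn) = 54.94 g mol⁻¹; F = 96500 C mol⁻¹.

9.33 g

Q = I·t = 0.7780 A × 42120 s = 32770 C.
n(e⁻) = Q/F = 32770 / 96500 = 0.3396 mol.
Mn²⁺ + 2 e⁻ → Mn, so n(Mn) = n(e⁻)/2 = 0.1698 mol.
m = n·M = 0.1698 × 54.94 = 9.33 g.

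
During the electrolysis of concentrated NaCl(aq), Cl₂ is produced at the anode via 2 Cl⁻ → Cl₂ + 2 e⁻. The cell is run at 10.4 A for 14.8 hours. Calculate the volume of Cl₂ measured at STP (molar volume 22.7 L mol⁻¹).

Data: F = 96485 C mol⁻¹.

65.2 L

Q = I·t = 10.40 A × 53280 s = 554100 C.
n(e⁻) = Q/F = 554100 / 96485 = 5.743 mol.
2 electrons are transferred per Cl₂ molecule, so n(Cl₂) = 5.743 / 2 = 2.871 mol.
V = n × V_m = 2.871 × 22.7 = 65.2 L.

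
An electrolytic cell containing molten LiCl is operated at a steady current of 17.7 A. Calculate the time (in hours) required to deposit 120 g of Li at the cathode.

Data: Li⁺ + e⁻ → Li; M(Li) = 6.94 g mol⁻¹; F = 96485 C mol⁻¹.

n(Li) = m/M = 120 / 6.94 = 17.29 mol.
Each Li atom requires 1 electron, so n(e⁻) = 1 × 17.29 = 17.29 mol.
Q = n(e⁻)·F = 17.29 × 96485 = 1668000 C.
t = Q/I = 1668000 / 17.70 A = 94260 s = 26.2 h.

26.2 h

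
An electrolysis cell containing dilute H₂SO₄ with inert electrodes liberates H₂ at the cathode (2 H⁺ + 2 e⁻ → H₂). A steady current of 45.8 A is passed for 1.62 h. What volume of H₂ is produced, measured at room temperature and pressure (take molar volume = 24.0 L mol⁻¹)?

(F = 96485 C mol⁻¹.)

Q = I·t = 45.80 A × 5832.0 s = 267100 C.
n(e⁻) = Q/F = 267100 / 96485 = 2.768 mol.
2 electrons are transferred per H₂ molecule, so n(H₂) = 2.768 / 2 = 1.384 mol.
V = n × V_m = 1.384 × 24.0 = 33.2 L.

33.2 L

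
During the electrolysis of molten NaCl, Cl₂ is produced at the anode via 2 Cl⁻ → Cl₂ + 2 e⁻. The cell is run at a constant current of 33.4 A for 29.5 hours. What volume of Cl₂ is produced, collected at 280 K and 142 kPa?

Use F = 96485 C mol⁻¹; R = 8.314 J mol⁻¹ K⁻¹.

Q = I·t = 33.40 A × 106200 s = 3547000 C.
n(e⁻) = Q/F = 3547000 / 96485 = 36.76 mol.
2 electrons are transferred per Cl₂ molecule, so n(Cl₂) = 36.76 / 2 = 18.38 mol.
V = nRT/P = (18.38 × 8.314 × 280) / (142 × 10³ Pa) = 0.301 m³ = 301 L.

301 L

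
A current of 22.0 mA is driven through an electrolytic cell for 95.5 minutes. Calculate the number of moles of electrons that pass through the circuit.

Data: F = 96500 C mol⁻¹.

0.00131 mol

Q = I·t = 0.02200 A × 5730.0 s = 126.1 C.
n(e⁻) = Q/F = 126.1 / 96500 = 0.00131 mol.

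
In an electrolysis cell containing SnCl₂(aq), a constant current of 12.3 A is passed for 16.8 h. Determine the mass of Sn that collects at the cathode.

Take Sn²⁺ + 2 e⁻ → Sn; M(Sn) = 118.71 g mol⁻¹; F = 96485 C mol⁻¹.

458 g

Q = I·t = 12.30 A × 60480 s = 743900 C.
n(e⁻) = Q/F = 743900 / 96485 = 7.710 mol.
Sn²⁺ + 2 e⁻ → Sn, so n(Sn) = n(e⁻)/2 = 3.855 mol.
m = n·M = 3.855 × 118.71 = 458 g.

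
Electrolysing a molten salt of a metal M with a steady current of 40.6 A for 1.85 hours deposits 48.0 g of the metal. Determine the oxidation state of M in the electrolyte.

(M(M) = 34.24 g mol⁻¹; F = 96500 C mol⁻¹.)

Q = I·t = 40.60 A × 6660.0 s = 270400 C, so n(e⁻) = 270400/96500 = 2.802 mol.
n(M) deposited = 48.0 / 34.24 = 1.402 mol.
Electrons per atom = n(e⁻)/n(M) = 2.802 / 1.402 = 2.00 ≈ 2, so the ion is M²⁺.

+2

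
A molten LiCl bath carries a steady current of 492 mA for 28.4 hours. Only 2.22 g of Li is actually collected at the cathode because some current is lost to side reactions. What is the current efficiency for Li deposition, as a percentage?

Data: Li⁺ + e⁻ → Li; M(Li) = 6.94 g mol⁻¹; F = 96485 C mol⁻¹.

61.4 %

Q = I·t = 0.4920 × 102240 = 50300 C; n(e⁻) = 50300/96485 = 0.5213 mol.
Theoretical n(Li) = n(e⁻)/1 = 0.5213 mol, i.e. m_theo = 0.5213 × 6.94 = 3.618 g.
Efficiency = m_actual / m_theo = 2.22 / 3.618 = 61.4 %.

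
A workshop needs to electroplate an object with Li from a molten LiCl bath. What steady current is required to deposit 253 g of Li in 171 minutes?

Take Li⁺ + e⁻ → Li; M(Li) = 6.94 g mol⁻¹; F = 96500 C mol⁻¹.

343 A

n(Li) = 253 / 6.94 = 36.46 mol.
n(e⁻) = 1 × 36.46 = 36.46 mol.
Q = n(e⁻)·F = 36.46 × 96500 = 3518000 C.
I = Q/t = 3518000 / 10260 s = 343 A.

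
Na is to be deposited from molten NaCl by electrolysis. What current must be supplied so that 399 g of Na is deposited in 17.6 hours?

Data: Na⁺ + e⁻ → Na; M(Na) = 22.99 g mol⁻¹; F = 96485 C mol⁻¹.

n(Na) = 399 / 22.99 = 17.36 mol.
n(e⁻) = 1 × 17.36 = 17.36 mol.
Q = n(e⁻)·F = 17.36 × 96485 = 1675000 C.
I = Q/t = 1675000 / 63360 s = 26.4 A.

26.4 A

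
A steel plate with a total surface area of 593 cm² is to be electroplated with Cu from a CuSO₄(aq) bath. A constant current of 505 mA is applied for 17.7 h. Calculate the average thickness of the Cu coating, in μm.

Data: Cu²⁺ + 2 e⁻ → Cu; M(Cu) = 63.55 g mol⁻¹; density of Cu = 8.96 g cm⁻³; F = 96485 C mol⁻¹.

19.9 μm

Q = I·t = 0.5050 × 63720 = 32180 C; n(e⁻) = 0.3335 mol.
n(Cu) = n(e⁻)/2 = 0.1668 mol, so m = 0.1668 × 63.55 = 10.60 g.
Volume = m/ρ = 10.60 / 8.96 = 1.183 cm³.
Thickness = V/A = 1.183 / 593 = 0.00199 cm = 19.9 μm.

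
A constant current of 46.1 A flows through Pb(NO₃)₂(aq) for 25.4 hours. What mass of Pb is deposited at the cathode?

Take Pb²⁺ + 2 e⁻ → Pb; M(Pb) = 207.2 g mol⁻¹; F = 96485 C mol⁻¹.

4530 g

Q = I·t = 46.10 A × 91440 s = 4215000 C.
n(e⁻) = Q/F = 4215000 / 96485 = 43.69 mol.
Pb²⁺ + 2 e⁻ → Pb, so n(Pb) = n(e⁻)/2 = 21.84 mol.
m = n·M = 21.84 × 207.2 = 4530 g.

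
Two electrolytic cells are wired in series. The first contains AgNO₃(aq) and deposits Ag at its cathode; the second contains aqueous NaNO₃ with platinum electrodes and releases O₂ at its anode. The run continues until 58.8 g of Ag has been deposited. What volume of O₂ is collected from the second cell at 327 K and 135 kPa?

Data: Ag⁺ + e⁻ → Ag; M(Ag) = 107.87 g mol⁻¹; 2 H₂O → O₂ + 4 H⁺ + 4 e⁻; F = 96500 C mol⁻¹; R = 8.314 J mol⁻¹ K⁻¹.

2.74 L

n(Ag) = 58.8 / 107.87 = 0.5451 mol, so n(e⁻) = 1 × 0.5451 = 0.5451 mol.
The cells are in series, so the same 0.5451 mol of electrons passes through the second cell.
2 H₂O → O₂ + 4 H⁺ + 4 e⁻ — 4 mol e⁻ per mol O₂, so n(O₂) = 0.5451/4 = 0.1363 mol.
V = nRT/P = (0.1363 × 8.314 × 327) / (135 × 10³) = 0.00274 m³ = 2.74 L.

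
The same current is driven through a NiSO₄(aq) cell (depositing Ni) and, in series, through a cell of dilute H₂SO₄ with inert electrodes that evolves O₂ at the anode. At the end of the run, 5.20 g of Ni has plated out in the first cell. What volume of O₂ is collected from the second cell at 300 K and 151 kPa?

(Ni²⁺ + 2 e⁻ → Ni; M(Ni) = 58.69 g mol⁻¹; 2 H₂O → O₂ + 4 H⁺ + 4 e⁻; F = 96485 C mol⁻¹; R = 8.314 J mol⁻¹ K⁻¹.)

n(Ni) = 5.20 / 58.69 = 0.08860 mol, so n(e⁻) = 2 × 0.08860 = 0.1772 mol.
The cells are in series, so the same 0.1772 mol of electrons passes through the second cell.
2 H₂O → O₂ + 4 H⁺ + 4 e⁻ — 4 mol e⁻ per mol O₂, so n(O₂) = 0.1772/4 = 0.04430 mol.
V = nRT/P = (0.04430 × 8.314 × 300) / (151 × 10³) = 7.32 × 10⁻⁴ m³ = 0.732 L.

0.732 L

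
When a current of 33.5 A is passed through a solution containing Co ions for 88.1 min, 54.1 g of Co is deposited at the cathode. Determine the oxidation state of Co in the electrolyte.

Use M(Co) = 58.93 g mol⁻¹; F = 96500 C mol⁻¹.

+2

Q = I·t = 33.50 A × 5286.0 s = 177100 C, so n(e⁻) = 177100/96500 = 1.835 mol.
n(Co) deposited = 54.1 / 58.93 = 0.9180 mol.
Electrons per atom = n(e⁻)/n(Co) = 1.835 / 0.9180 = 2.00 ≈ 2, so the ion is Co²⁺.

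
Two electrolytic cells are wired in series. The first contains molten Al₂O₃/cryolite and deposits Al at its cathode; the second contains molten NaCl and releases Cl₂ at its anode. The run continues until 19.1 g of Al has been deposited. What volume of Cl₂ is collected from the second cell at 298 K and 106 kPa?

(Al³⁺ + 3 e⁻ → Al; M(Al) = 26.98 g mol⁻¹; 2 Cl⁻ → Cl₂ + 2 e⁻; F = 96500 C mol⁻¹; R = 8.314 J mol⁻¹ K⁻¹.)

n(Al) = 19.1 / 26.98 = 0.7079 mol, so n(e⁻) = 3 × 0.7079 = 2.124 mol.
The cells are in series, so the same 2.124 mol of electrons passes through the second cell.
2 Cl⁻ → Cl₂ + 2 e⁻ — 2 mol e⁻ per mol Cl₂, so n(Cl₂) = 2.124/2 = 1.062 mol.
V = nRT/P = (1.062 × 8.314 × 298) / (106 × 10³) = 0.0248 m³ = 24.8 L.

24.8 L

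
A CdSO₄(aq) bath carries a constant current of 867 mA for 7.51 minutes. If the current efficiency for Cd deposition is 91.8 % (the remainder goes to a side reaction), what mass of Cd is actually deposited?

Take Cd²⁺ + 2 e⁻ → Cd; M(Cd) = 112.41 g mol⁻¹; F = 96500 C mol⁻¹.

0.209 g

Q = I·t = 0.8670 × 450.60 = 390.7 C.
n(e⁻) = 390.7/96500 = 0.004048 mol; theoretically n(Cd) = 0.004048/2 = 0.002024 mol, m_theo = 0.2275 g.
At 91.8 % efficiency, m_actual = 0.918 × 0.2275 = 0.209 g.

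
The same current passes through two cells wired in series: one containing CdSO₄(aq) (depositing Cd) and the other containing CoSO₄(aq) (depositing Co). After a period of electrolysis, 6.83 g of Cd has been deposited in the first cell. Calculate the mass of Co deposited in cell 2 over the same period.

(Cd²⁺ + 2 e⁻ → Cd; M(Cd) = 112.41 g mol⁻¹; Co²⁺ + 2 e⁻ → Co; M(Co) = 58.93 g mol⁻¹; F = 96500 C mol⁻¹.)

3.58 g

n(Cd) = 6.83 / 112.41 = 0.06076 mol.
Since Cd²⁺ + 2 e⁻ → Cd, n(e⁻) passed = 2 × 0.06076 = 0.1215 mol.
Cells in series carry the same charge, so the same 0.1215 mol of electrons passes through cell 2.
Co²⁺ + 2 e⁻ → Co, so n(Co) = 0.1215 / 2 = 0.06076 mol.
m(Co) = 0.06076 × 58.93 = 3.58 g.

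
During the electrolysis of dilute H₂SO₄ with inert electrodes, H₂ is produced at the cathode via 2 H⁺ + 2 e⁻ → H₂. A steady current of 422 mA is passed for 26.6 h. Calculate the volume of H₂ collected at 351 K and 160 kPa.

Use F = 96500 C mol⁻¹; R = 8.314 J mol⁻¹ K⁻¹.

Q = I·t = 0.4220 A × 95760 s = 40410 C.
n(e⁻) = Q/F = 40410 / 96500 = 0.4188 mol.
2 electrons are transferred per H₂ molecule, so n(H₂) = 0.4188 / 2 = 0.2094 mol.
V = nRT/P = (0.2094 × 8.314 × 351) / (160 × 10³ Pa) = 0.00382 m³ = 3.82 L.

3.82 L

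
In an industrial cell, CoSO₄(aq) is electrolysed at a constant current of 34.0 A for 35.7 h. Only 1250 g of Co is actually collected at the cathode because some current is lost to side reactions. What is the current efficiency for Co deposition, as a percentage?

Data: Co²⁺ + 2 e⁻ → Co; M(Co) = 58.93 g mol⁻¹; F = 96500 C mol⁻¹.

Q = I·t = 34.00 × 128520 = 4370000 C; n(e⁻) = 4370000/96500 = 45.28 mol.
Theoretical n(Co) = n(e⁻)/2 = 22.64 mol, i.e. m_theo = 22.64 × 58.93 = 1334 g.
Efficiency = m_actual / m_theo = 1250 / 1334 = 93.7 %.

93.7 %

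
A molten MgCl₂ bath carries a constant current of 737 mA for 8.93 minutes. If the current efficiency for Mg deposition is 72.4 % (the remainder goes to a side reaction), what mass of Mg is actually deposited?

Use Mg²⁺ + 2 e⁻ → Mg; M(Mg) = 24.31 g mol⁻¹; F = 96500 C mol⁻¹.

0.0360 g

Q = I·t = 0.7370 × 535.80 = 394.9 C.
n(e⁻) = 394.9/96500 = 0.004092 mol; theoretically n(Mg) = 0.004092/2 = 0.002046 mol, m_theo = 0.04974 g.
At 72.4 % efficiency, m_actual = 0.724 × 0.04974 = 0.0360 g.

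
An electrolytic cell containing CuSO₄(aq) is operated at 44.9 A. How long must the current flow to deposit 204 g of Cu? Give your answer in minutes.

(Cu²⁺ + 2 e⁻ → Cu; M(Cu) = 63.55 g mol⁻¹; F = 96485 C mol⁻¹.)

n(Cu) = m/M = 204 / 63.55 = 3.210 mol.
Each Cu atom requires 2 electrons, so n(e⁻) = 2 × 3.210 = 6.420 mol.
Q = n(e⁻)·F = 6.420 × 96485 = 619400 C.
t = Q/I = 619400 / 44.90 A = 13800 s = 230 min.

230 min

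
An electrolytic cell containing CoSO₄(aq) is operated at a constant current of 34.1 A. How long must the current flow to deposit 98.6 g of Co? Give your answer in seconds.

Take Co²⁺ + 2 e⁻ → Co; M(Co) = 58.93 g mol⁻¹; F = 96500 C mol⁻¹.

n(Co) = m/M = 98.6 / 58.93 = 1.673 mol.
Each Co atom requires 2 electrons, so n(e⁻) = 2 × 1.673 = 3.346 mol.
Q = n(e⁻)·F = 3.346 × 96500 = 322900 C.
t = Q/I = 322900 / 34.10 A = 9470 s.

9470 s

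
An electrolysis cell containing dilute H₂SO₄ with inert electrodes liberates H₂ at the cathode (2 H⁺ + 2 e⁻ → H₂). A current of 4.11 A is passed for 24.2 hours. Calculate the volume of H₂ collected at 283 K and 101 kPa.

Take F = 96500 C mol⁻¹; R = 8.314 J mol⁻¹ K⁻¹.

Q = I·t = 4.110 A × 87120 s = 358100 C.
n(e⁻) = Q/F = 358100 / 96500 = 3.710 mol.
2 electrons are transferred per H₂ molecule, so n(H₂) = 3.710 / 2 = 1.855 mol.
V = nRT/P = (1.855 × 8.314 × 283) / (101 × 10³ Pa) = 0.0432 m³ = 43.2 L.

43.2 L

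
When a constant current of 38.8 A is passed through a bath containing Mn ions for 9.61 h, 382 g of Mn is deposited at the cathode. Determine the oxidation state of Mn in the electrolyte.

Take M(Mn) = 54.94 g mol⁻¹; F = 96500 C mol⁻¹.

+2

Q = I·t = 38.80 A × 34596 s = 1342000 C, so n(e⁻) = 1342000/96500 = 13.91 mol.
n(Mn) deposited = 382 / 54.94 = 6.953 mol.
Electrons per atom = n(e⁻)/n(Mn) = 13.91 / 6.953 = 2.00 ≈ 2, so the ion is Mn²⁺.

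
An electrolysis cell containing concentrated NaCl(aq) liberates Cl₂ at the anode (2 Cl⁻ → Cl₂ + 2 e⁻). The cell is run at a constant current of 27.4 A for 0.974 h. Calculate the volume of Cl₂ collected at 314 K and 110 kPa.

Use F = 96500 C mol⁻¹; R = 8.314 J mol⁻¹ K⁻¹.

Q = I·t = 27.40 A × 3506.4 s = 96080 C.
n(e⁻) = Q/F = 96080 / 96500 = 0.9956 mol.
2 electrons are transferred per Cl₂ molecule, so n(Cl₂) = 0.9956 / 2 = 0.4978 mol.
V = nRT/P = (0.4978 × 8.314 × 314) / (110 × 10³ Pa) = 0.0118 m³ = 11.8 L.

11.8 L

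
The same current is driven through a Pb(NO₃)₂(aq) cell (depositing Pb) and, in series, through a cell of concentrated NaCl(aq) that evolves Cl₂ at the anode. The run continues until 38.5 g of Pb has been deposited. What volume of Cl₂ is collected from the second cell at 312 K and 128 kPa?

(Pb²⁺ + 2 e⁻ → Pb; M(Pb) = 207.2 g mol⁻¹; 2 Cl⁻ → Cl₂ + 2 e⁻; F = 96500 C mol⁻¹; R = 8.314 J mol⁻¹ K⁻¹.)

n(Pb) = 38.5 / 207.2 = 0.1858 mol, so n(e⁻) = 2 × 0.1858 = 0.3716 mol.
The cells are in series, so the same 0.3716 mol of electrons passes through the second cell.
2 Cl⁻ → Cl₂ + 2 e⁻ — 2 mol e⁻ per mol Cl₂, so n(Cl₂) = 0.3716/2 = 0.1858 mol.
V = nRT/P = (0.1858 × 8.314 × 312) / (128 × 10³) = 0.00377 m³ = 3.77 L.

3.77 L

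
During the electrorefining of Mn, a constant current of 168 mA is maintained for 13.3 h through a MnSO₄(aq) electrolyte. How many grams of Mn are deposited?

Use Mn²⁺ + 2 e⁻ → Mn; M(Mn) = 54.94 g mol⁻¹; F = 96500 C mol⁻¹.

2.29 g

Q = I·t = 0.1680 A × 47880 s = 8044 C.
n(e⁻) = Q/F = 8044 / 96500 = 0.08336 mol.
Mn²⁺ + 2 e⁻ → Mn, so n(Mn) = n(e⁻)/2 = 0.04168 mol.
m = n·M = 0.04168 × 54.94 = 2.29 g.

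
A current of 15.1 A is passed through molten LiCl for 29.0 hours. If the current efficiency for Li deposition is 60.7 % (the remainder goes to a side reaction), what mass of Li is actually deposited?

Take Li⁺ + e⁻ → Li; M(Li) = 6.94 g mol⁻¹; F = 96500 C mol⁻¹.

68.8 g

Q = I·t = 15.10 × 104400 = 1576000 C.
n(e⁻) = 1576000/96500 = 16.34 mol; theoretically n(Li) = 16.34/1 = 16.34 mol, m_theo = 113.4 g.
At 60.7 % efficiency, m_actual = 0.607 × 113.4 = 68.8 g.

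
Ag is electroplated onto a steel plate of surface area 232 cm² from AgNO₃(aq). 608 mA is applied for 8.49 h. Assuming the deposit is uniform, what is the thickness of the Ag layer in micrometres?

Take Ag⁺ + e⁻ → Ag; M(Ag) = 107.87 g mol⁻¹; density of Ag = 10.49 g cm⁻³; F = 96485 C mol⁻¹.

85.4 μm

Q = I·t = 0.6080 × 30564 = 18580 C; n(e⁻) = 0.1926 mol.
n(Ag) = n(e⁻)/1 = 0.1926 mol, so m = 0.1926 × 107.87 = 20.78 g.
Volume = m/ρ = 20.78 / 10.49 = 1.981 cm³.
Thickness = V/A = 1.981 / 232 = 0.00854 cm = 85.4 μm.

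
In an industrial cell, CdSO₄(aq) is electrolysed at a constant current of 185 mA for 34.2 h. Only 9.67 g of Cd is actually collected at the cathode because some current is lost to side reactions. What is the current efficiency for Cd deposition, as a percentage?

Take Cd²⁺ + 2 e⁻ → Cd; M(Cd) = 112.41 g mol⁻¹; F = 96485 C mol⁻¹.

Q = I·t = 0.1850 × 123120 = 22780 C; n(e⁻) = 22780/96485 = 0.2361 mol.
Theoretical n(Cd) = n(e⁻)/2 = 0.1180 mol, i.e. m_theo = 0.1180 × 112.41 = 13.27 g.
Efficiency = m_actual / m_theo = 9.67 / 13.27 = 72.9 %.

72.9 %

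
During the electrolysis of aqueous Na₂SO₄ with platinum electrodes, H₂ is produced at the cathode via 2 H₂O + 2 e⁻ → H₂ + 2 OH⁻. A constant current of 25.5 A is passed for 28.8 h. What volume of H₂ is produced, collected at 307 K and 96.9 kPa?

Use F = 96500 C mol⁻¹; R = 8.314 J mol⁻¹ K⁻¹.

361 L

Q = I·t = 25.50 A × 103680 s = 2644000 C.
n(e⁻) = Q/F = 2644000 / 96500 = 27.40 mol.
2 electrons are transferred per H₂ molecule, so n(H₂) = 27.40 / 2 = 13.70 mol.
V = nRT/P = (13.70 × 8.314 × 307) / (96.9 × 10³ Pa) = 0.361 m³ = 361 L.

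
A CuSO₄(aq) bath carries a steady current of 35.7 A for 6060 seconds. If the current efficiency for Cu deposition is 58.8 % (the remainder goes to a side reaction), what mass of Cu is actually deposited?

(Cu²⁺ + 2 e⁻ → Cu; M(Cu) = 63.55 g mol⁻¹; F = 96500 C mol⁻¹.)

Q = I·t = 35.70 × 6060.0 = 216300 C.
n(e⁻) = 216300/96500 = 2.242 mol; theoretically n(Cu) = 2.242/2 = 1.121 mol, m_theo = 71.24 g.
At 58.8 % efficiency, m_actual = 0.588 × 71.24 = 41.9 g.

41.9 g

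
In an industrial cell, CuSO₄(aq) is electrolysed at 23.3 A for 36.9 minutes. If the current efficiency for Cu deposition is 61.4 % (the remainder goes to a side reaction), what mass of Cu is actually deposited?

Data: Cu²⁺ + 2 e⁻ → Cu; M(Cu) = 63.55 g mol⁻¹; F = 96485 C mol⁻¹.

10.4 g

Q = I·t = 23.30 × 2214.0 = 51590 C.
n(e⁻) = 51590/96485 = 0.5347 mol; theoretically n(Cu) = 0.5347/2 = 0.2673 mol, m_theo = 16.99 g.
At 61.4 % efficiency, m_actual = 0.614 × 16.99 = 10.4 g.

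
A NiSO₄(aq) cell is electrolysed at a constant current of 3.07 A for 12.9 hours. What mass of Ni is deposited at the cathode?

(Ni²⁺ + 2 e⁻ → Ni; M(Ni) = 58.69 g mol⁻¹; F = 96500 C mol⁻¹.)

Q = I·t = 3.070 A × 46440 s = 142600 C.
n(e⁻) = Q/F = 142600 / 96500 = 1.477 mol.
Ni²⁺ + 2 e⁻ → Ni, so n(Ni) = n(e⁻)/2 = 0.7387 mol.
m = n·M = 0.7387 × 58.69 = 43.4 g.

43.4 g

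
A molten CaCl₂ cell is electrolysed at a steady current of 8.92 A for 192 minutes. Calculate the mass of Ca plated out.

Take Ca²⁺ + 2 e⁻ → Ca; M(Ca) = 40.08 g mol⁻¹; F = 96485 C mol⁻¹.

21.3 g

Q = I·t = 8.920 A × 11520 s = 102800 C.
n(e⁻) = Q/F = 102800 / 96485 = 1.065 mol.
Ca²⁺ + 2 e⁻ → Ca, so n(Ca) = n(e⁻)/2 = 0.5325 mol.
m = n·M = 0.5325 × 40.08 = 21.3 g.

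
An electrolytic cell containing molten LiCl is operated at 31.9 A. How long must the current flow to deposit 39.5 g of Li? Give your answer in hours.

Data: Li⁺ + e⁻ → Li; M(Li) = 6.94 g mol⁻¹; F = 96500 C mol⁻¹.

4.78 h

n(Li) = m/M = 39.5 / 6.94 = 5.692 mol.
Each Li atom requires 1 electron, so n(e⁻) = 1 × 5.692 = 5.692 mol.
Q = n(e⁻)·F = 5.692 × 96500 = 549200 C.
t = Q/I = 549200 / 31.90 A = 17220 s = 4.78 h.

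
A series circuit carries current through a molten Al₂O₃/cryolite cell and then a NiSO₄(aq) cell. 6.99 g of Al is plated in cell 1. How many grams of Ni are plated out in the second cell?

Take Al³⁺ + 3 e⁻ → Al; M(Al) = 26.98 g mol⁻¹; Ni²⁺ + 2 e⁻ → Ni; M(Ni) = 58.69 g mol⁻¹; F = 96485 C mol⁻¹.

22.8 g

n(Al) = 6.99 / 26.98 = 0.2591 mol.
Since Al³⁺ + 3 e⁻ → Al, n(e⁻) passed = 3 × 0.2591 = 0.7772 mol.
Cells in series carry the same charge, so the same 0.7772 mol of electrons passes through cell 2.
Ni²⁺ + 2 e⁻ → Ni, so n(Ni) = 0.7772 / 2 = 0.3886 mol.
m(Ni) = 0.3886 × 58.69 = 22.8 g.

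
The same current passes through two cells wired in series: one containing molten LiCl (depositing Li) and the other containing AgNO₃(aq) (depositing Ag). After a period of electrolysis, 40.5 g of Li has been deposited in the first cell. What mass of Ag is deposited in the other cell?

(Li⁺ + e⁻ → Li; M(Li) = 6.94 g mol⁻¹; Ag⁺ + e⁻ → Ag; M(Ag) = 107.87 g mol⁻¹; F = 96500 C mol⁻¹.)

n(Li) = 40.5 / 6.94 = 5.836 mol.
Since Li⁺ + e⁻ → Li, n(e⁻) passed = 1 × 5.836 = 5.836 mol.
Cells in series carry the same charge, so the same 5.836 mol of electrons passes through cell 2.
Ag⁺ + e⁻ → Ag, so n(Ag) = 5.836 / 1 = 5.836 mol.
m(Ag) = 5.836 × 107.87 = 630 g.

630 g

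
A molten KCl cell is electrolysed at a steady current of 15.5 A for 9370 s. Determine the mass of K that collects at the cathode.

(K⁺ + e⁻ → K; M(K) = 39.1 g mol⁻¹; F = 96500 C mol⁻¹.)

58.8 g

Q = I·t = 15.50 A × 9370.0 s = 145200 C.
n(e⁻) = Q/F = 145200 / 96500 = 1.505 mol.
K⁺ + e⁻ → K, so n(K) = n(e⁻)/1 = 1.505 mol.
m = n·M = 1.505 × 39.1 = 58.8 g.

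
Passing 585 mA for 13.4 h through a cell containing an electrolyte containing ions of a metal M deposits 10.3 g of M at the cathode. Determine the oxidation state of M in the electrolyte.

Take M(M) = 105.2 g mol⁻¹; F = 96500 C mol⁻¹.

+3

Q = I·t = 0.5850 A × 48240 s = 28220 C, so n(e⁻) = 28220/96500 = 0.2924 mol.
n(M) deposited = 10.3 / 105.2 = 0.09791 mol.
Electrons per atom = n(e⁻)/n(M) = 0.2924 / 0.09791 = 2.99 ≈ 3, so the ion is M³⁺.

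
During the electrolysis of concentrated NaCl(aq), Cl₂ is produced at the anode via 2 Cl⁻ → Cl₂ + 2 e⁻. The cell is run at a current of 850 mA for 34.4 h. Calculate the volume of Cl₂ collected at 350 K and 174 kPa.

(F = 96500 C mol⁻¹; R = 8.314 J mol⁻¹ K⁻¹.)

Q = I·t = 0.8500 A × 123840 s = 105300 C.
n(e⁻) = Q/F = 105300 / 96500 = 1.091 mol.
2 electrons are transferred per Cl₂ molecule, so n(Cl₂) = 1.091 / 2 = 0.5454 mol.
V = nRT/P = (0.5454 × 8.314 × 350) / (174 × 10³ Pa) = 0.00912 m³ = 9.12 L.

9.12 L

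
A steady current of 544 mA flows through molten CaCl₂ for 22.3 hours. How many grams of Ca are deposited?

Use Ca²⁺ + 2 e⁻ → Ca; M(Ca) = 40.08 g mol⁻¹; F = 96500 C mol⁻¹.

9.07 g

Q = I·t = 0.5440 A × 80280 s = 43670 C.
n(e⁻) = Q/F = 43670 / 96500 = 0.4526 mol.
Ca²⁺ + 2 e⁻ → Ca, so n(Ca) = n(e⁻)/2 = 0.2263 mol.
m = n·M = 0.2263 × 40.08 = 9.07 g.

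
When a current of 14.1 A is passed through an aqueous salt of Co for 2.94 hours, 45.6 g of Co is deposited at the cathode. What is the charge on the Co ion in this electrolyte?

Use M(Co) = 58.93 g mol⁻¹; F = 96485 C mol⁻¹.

Q = I·t = 14.10 A × 10584 s = 149200 C, so n(e⁻) = 149200/96485 = 1.547 mol.
n(Co) deposited = 45.6 / 58.93 = 0.7738 mol.
Electrons per atom = n(e⁻)/n(Co) = 1.547 / 0.7738 = 2.00 ≈ 2, so the ion is Co²⁺.

+2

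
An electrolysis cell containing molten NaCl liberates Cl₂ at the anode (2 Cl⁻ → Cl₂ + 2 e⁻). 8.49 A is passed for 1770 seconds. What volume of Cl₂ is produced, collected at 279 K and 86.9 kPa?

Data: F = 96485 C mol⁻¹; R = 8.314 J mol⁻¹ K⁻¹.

Q = I·t = 8.490 A × 1770.0 s = 15030 C.
n(e⁻) = Q/F = 15030 / 96485 = 0.1557 mol.
2 electrons are transferred per Cl₂ molecule, so n(Cl₂) = 0.1557 / 2 = 0.07787 mol.
V = nRT/P = (0.07787 × 8.314 × 279) / (86.9 × 10³ Pa) = 0.00208 m³ = 2.08 L.

2.08 L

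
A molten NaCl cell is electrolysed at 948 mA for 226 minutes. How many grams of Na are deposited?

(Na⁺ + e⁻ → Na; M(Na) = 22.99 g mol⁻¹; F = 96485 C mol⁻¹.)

Q = I·t = 0.9480 A × 13560 s = 12850 C.
n(e⁻) = Q/F = 12850 / 96485 = 0.1332 mol.
Na⁺ + e⁻ → Na, so n(Na) = n(e⁻)/1 = 0.1332 mol.
m = n·M = 0.1332 × 22.99 = 3.06 g.

3.06 g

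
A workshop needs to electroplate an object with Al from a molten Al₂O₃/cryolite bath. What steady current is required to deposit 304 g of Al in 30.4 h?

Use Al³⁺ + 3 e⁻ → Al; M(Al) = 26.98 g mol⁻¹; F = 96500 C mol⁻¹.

n(Al) = 304 / 26.98 = 11.27 mol.
n(e⁻) = 3 × 11.27 = 33.80 mol.
Q = n(e⁻)·F = 33.80 × 96500 = 3262000 C.
I = Q/t = 3262000 / 109440 s = 29.8 A.

29.8 A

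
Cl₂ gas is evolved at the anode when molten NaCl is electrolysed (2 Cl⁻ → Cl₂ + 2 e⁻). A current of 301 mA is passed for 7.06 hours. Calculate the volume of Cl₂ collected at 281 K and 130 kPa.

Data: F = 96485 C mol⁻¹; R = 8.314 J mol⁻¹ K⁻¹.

Q = I·t = 0.3010 A × 25416 s = 7650 C.
n(e⁻) = Q/F = 7650 / 96485 = 0.07929 mol.
2 electrons are transferred per Cl₂ molecule, so n(Cl₂) = 0.07929 / 2 = 0.03964 mol.
V = nRT/P = (0.03964 × 8.314 × 281) / (130 × 10³ Pa) = 7.12 × 10⁻⁴ m³ = 0.712 L.

0.712 L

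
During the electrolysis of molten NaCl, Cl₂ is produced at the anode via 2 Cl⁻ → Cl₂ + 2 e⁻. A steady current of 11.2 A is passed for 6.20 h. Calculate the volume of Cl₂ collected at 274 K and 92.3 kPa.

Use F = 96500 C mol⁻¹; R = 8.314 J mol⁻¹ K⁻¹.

Q = I·t = 11.20 A × 22320 s = 250000 C.
n(e⁻) = Q/F = 250000 / 96500 = 2.591 mol.
2 electrons are transferred per Cl₂ molecule, so n(Cl₂) = 2.591 / 2 = 1.295 mol.
V = nRT/P = (1.295 × 8.314 × 274) / (92.3 × 10³ Pa) = 0.0320 m³ = 32.0 L.

32.0 L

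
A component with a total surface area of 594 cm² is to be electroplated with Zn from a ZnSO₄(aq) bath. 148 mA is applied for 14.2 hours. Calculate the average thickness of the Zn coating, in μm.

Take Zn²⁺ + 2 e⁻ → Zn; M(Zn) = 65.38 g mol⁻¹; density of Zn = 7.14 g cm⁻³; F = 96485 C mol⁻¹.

Q = I·t = 0.1480 × 51120 = 7566 C; n(e⁻) = 0.07841 mol.
n(Zn) = n(e⁻)/2 = 0.03921 mol, so m = 0.03921 × 65.38 = 2.563 g.
Volume = m/ρ = 2.563 / 7.14 = 0.3590 cm³.
Thickness = V/A = 0.3590 / 594 = 6.04 × 10⁻⁴ cm = 6.04 μm.

6.04 μm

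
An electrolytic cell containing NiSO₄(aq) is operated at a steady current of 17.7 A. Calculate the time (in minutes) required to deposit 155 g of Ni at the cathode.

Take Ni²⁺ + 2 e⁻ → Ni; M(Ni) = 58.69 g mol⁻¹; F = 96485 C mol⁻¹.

n(Ni) = m/M = 155 / 58.69 = 2.641 mol.
Each Ni atom requires 2 electrons, so n(e⁻) = 2 × 2.641 = 5.282 mol.
Q = n(e⁻)·F = 5.282 × 96485 = 509600 C.
t = Q/I = 509600 / 17.70 A = 28790 s = 480 min.

480 min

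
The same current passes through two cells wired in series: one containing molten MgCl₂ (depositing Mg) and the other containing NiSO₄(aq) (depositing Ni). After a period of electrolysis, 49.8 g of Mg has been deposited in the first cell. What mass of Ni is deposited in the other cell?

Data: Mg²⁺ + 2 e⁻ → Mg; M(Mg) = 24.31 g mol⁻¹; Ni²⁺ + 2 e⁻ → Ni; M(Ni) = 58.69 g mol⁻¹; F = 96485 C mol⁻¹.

120 g

n(Mg) = 49.8 / 24.31 = 2.049 mol.
Since Mg²⁺ + 2 e⁻ → Mg, n(e⁻) passed = 2 × 2.049 = 4.097 mol.
Cells in series carry the same charge, so the same 4.097 mol of electrons passes through cell 2.
Ni²⁺ + 2 e⁻ → Ni, so n(Ni) = 4.097 / 2 = 2.049 mol.
m(Ni) = 2.049 × 58.69 = 120 g.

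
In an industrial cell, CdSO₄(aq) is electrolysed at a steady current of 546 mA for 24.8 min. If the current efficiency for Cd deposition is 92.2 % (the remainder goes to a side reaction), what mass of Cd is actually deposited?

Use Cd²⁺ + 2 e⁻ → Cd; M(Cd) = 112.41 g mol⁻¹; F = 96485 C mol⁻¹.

Q = I·t = 0.5460 × 1488.0 = 812.4 C.
n(e⁻) = 812.4/96485 = 0.008420 mol; theoretically n(Cd) = 0.008420/2 = 0.004210 mol, m_theo = 0.4733 g.
At 92.2 % efficiency, m_actual = 0.922 × 0.4733 = 0.436 g.

0.436 g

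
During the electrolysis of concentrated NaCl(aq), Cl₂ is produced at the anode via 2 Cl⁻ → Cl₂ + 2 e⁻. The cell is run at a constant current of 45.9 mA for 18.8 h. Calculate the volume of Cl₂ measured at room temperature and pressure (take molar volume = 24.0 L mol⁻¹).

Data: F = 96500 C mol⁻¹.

0.386 L

Q = I·t = 0.04590 A × 67680 s = 3107 C.
n(e⁻) = Q/F = 3107 / 96500 = 0.03219 mol.
2 electrons are transferred per Cl₂ molecule, so n(Cl₂) = 0.03219 / 2 = 0.01610 mol.
V = n × V_m = 0.01610 × 24.0 = 0.386 L.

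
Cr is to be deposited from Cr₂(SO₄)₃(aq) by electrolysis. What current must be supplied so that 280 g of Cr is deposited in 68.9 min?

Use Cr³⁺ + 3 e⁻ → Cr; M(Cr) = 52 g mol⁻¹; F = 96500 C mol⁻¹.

n(Cr) = 280 / 52 = 5.385 mol.
n(e⁻) = 3 × 5.385 = 16.15 mol.
Q = n(e⁻)·F = 16.15 × 96500 = 1559000 C.
I = Q/t = 1559000 / 4134.0 s = 377 A.

377 A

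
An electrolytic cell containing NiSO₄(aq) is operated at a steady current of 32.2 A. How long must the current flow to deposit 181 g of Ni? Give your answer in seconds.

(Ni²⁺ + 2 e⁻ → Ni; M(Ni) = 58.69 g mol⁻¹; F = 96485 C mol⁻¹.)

18500 s

n(Ni) = m/M = 181 / 58.69 = 3.084 mol.
Each Ni atom requires 2 electrons, so n(e⁻) = 2 × 3.084 = 6.168 mol.
Q = n(e⁻)·F = 6.168 × 96485 = 595100 C.
t = Q/I = 595100 / 32.20 A = 18480 s.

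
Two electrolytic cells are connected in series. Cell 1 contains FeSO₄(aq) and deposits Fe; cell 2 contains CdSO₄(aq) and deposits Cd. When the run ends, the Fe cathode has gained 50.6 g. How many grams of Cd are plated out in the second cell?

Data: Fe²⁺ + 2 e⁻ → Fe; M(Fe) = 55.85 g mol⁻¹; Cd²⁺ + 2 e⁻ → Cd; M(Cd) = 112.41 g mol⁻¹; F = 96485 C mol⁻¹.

n(Fe) = 50.6 / 55.85 = 0.9060 mol.
Since Fe²⁺ + 2 e⁻ → Fe, n(e⁻) passed = 2 × 0.9060 = 1.812 mol.
Cells in series carry the same charge, so the same 1.812 mol of electrons passes through cell 2.
Cd²⁺ + 2 e⁻ → Cd, so n(Cd) = 1.812 / 2 = 0.9060 mol.
m(Cd) = 0.9060 × 112.41 = 102 g.

102 g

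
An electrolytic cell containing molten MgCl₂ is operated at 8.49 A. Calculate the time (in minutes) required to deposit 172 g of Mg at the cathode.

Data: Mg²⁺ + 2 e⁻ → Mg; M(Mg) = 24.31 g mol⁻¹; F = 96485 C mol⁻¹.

2680 min

n(Mg) = m/M = 172 / 24.31 = 7.075 mol.
Each Mg atom requires 2 electrons, so n(e⁻) = 2 × 7.075 = 14.15 mol.
Q = n(e⁻)·F = 14.15 × 96485 = 1365000 C.
t = Q/I = 1365000 / 8.490 A = 160800 s = 2680 min.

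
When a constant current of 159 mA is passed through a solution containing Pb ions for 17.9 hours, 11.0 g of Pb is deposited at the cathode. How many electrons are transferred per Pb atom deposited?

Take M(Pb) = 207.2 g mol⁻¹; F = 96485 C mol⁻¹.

2

Q = I·t = 0.1590 A × 64440 s = 10250 C, so n(e⁻) = 10250/96485 = 0.1062 mol.
n(Pb) deposited = 11.0 / 207.2 = 0.05309 mol.
Electrons per atom = n(e⁻)/n(Pb) = 0.1062 / 0.05309 = 2.00 ≈ 2, so the ion is Pb²⁺.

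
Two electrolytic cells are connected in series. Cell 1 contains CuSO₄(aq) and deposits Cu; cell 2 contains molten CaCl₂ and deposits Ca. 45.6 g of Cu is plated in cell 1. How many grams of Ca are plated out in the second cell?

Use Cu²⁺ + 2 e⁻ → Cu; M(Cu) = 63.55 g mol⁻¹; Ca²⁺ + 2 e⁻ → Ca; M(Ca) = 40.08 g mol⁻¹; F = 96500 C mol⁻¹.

28.8 g

n(Cu) = 45.6 / 63.55 = 0.7175 mol.
Since Cu²⁺ + 2 e⁻ → Cu, n(e⁻) passed = 2 × 0.7175 = 1.435 mol.
Cells in series carry the same charge, so the same 1.435 mol of electrons passes through cell 2.
Ca²⁺ + 2 e⁻ → Ca, so n(Ca) = 1.435 / 2 = 0.7175 mol.
m(Ca) = 0.7175 × 40.08 = 28.8 g.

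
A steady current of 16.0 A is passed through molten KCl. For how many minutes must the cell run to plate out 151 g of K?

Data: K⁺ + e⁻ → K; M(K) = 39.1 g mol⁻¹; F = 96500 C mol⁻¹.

388 min

n(K) = m/M = 151 / 39.1 = 3.862 mol.
Each K atom requires 1 electron, so n(e⁻) = 1 × 3.862 = 3.862 mol.
Q = n(e⁻)·F = 3.862 × 96500 = 372700 C.
t = Q/I = 372700 / 16.00 A = 23290 s = 388 min.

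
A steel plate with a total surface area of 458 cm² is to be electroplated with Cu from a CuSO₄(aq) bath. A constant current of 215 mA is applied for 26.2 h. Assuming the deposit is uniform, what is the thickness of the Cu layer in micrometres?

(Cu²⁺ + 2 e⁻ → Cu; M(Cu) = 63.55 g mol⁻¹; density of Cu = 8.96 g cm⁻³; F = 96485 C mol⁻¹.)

16.3 μm

Q = I·t = 0.2150 × 94320 = 20280 C; n(e⁻) = 0.2102 mol.
n(Cu) = n(e⁻)/2 = 0.1051 mol, so m = 0.1051 × 63.55 = 6.678 g.
Volume = m/ρ = 6.678 / 8.96 = 0.7453 cm³.
Thickness = V/A = 0.7453 / 458 = 0.00163 cm = 16.3 μm.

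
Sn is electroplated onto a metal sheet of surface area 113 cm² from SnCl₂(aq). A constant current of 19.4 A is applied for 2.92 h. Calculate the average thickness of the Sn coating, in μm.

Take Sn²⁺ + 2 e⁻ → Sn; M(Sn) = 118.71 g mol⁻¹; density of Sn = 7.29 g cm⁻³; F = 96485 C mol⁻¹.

Q = I·t = 19.40 × 10512 = 203900 C; n(e⁻) = 2.114 mol.
n(Sn) = n(e⁻)/2 = 1.057 mol, so m = 1.057 × 118.71 = 125.5 g.
Volume = m/ρ = 125.5 / 7.29 = 17.21 cm³.
Thickness = V/A = 17.21 / 113 = 0.152 cm = 1520 μm.

1520 μm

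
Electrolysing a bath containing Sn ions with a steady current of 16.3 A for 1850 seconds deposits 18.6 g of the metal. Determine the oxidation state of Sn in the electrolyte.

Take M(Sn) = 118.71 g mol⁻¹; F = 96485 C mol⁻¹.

Q = I·t = 16.30 A × 1850.0 s = 30160 C, so n(e⁻) = 30160/96485 = 0.3125 mol.
n(Sn) deposited = 18.6 / 118.71 = 0.1567 mol.
Electrons per atom = n(e⁻)/n(Sn) = 0.3125 / 0.1567 = 1.99 ≈ 2, so the ion is Sn²⁺.

+2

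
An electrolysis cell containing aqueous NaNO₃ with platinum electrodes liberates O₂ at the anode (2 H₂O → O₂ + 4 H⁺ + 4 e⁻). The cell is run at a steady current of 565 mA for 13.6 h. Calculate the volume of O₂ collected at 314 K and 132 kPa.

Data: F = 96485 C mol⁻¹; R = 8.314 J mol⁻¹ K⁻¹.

Q = I·t = 0.5650 A × 48960 s = 27660 C.
n(e⁻) = Q/F = 27660 / 96485 = 0.2867 mol.
4 electrons are transferred per O₂ molecule, so n(O₂) = 0.2867 / 4 = 0.07168 mol.
V = nRT/P = (0.07168 × 8.314 × 314) / (132 × 10³ Pa) = 0.00142 m³ = 1.42 L.

1.42 L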